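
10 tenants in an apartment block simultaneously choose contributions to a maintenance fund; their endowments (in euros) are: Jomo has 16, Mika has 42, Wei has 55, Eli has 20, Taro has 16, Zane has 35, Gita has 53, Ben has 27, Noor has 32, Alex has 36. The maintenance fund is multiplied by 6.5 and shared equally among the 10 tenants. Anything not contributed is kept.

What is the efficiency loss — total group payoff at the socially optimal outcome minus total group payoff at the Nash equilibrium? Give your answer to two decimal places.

1826.00 euros

The private return per contributed unit is 6.5/10 = 0.6500 < 1 for every player regardless of endowment, so the Nash equilibrium is zero contribution and the group total is Σ E_j = 16 + 42 + 55 + 20 + 16 + 35 + 53 + 27 + 32 + 36 = 332.
Each contributed unit returns 6.500 to the group, so the social optimum is full contribution by everyone: group total = 6.500 × 332 = 2158.00.
Efficiency loss = (6.500 − 1) × 332 = 1826.00.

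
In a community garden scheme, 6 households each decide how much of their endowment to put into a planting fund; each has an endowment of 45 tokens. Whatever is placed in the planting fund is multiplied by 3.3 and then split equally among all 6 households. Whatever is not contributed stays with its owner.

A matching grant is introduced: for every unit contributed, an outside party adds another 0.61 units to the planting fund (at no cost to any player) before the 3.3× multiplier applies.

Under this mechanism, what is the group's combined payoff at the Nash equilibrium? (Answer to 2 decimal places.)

270.00 tokens

With the mechanism, a contributed unit returns 3.3 × 1.61 / 6 = 0.8855 per unit of net cost — still below 1 — so contributing 0 remains dominant for every player.
Everyone keeps their endowment and the group total is 6 × 45 = 270.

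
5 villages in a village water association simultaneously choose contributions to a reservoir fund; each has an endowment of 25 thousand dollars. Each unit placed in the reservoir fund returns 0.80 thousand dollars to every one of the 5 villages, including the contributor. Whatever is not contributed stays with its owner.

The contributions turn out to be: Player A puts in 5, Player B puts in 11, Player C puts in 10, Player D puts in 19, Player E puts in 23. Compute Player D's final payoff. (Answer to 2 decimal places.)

60.40 thousand dollars

Total contributed: 5 + 11 + 10 + 19 + 23 = 68.
Each receives 0.80 × 68 = 54.40 from the reservoir fund.
Player D keeps 25 − 19 = 6, so Player D's payoff is 6 + 54.40 = 60.40.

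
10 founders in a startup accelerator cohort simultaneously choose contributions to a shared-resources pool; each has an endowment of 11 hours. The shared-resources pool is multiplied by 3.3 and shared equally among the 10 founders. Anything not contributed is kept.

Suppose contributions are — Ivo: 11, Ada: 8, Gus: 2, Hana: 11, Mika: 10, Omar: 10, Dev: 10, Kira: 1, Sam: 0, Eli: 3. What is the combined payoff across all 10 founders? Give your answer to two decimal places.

Total contributed: 11 + 8 + 2 + 11 + 10 + 10 + 10 + 1 + 0 + 3 = 66; total kept: 10 × 11 − 66 = 44.
The shared-resources pool pays out 3.3 × 66 = 217.80 in aggregate.
Group total = 44 + 217.80 = 261.80.

261.80 hours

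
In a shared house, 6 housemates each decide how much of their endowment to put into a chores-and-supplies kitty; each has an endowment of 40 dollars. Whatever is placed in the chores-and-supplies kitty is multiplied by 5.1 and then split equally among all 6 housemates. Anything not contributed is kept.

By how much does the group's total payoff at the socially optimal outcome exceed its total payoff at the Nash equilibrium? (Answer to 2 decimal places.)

Each contributed unit returns 5.1/6 = 0.8500 to its contributor — below 1 — so contributing 0 is dominant for every player. At the Nash equilibrium everyone keeps their 40, and the group total is 6 × 40 = 240.
Each contributed unit returns 5.100 to the group as a whole (0.8500 to each of 6 players), which exceeds 1, so the social optimum is full contribution: group total = 5.100 × 240 = 1224.00.
Efficiency loss = 1224.00 − 240 = 984.00.

984.00 dollars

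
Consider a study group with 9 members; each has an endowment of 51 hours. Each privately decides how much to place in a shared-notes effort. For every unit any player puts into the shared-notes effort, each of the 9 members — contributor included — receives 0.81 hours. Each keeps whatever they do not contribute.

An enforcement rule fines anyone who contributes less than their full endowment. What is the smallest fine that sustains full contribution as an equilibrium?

9.69 hours

Given the others contribute fully, the best deviation is to contribute 0 (any partial contribution still incurs the fine and gives up units whose private return 0.81 is below 1).
Deviating from 51 to 0 saves 51 hours but forfeits the deviator's share of the drop in the shared-notes effort: 0.81 × 51 = 41.31.
So the deviation gain is 51 − 41.31 = 9.69, and the fine must be at least 9.69 hours to wipe it out.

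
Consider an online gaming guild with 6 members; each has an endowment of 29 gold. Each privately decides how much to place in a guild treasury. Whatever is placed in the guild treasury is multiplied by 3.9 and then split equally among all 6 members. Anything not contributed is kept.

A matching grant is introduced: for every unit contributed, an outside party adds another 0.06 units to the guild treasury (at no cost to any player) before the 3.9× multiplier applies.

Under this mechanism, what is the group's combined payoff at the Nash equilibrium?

With the mechanism, a contributed unit returns 3.9 × 1.06 / 6 = 0.6890 per unit of net cost — still below 1 — so contributing 0 remains dominant for every player.
Everyone keeps their endowment and the group total is 6 × 29 = 174.

174.00 gold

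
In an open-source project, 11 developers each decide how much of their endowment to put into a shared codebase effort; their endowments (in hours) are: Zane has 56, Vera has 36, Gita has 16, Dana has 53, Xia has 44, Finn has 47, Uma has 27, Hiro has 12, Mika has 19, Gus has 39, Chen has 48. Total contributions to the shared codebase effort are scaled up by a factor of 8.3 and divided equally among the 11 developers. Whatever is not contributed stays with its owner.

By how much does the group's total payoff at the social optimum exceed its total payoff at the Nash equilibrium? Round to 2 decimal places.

The private return per contributed unit is 8.3/11 = 0.7545 < 1 for every player regardless of endowment, so the Nash equilibrium is zero contribution and the group total is Σ E_j = 56 + 36 + 16 + 53 + 44 + 47 + 27 + 12 + 19 + 39 + 48 = 397.
Each contributed unit returns 8.300 to the group, so the social optimum is full contribution by everyone: group total = 8.300 × 397 = 3295.10.
Efficiency loss = (8.300 − 1) × 397 = 2898.10.

2898.10 hours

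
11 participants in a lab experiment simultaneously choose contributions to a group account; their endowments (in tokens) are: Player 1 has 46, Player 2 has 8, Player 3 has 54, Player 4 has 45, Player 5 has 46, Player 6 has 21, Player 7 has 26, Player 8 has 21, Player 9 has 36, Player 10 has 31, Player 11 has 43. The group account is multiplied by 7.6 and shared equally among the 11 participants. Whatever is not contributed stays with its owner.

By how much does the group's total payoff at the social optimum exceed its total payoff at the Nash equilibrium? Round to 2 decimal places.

The private return per contributed unit is 7.6/11 = 0.6909 < 1 for every player regardless of endowment, so the Nash equilibrium is zero contribution and the group total is Σ E_j = 46 + 8 + 54 + 45 + 46 + 21 + 26 + 21 + 36 + 31 + 43 = 377.
Each contributed unit returns 7.600 to the group, so the social optimum is full contribution by everyone: group total = 7.600 × 377 = 2865.20.
Efficiency loss = (7.600 − 1) × 377 = 2488.20.

2488.20 tokens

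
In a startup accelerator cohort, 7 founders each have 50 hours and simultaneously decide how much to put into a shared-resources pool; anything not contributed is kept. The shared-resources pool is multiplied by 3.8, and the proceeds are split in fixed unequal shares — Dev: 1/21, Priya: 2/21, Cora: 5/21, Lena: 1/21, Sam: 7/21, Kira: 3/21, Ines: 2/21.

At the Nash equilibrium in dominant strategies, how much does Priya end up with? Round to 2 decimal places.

68.10 hours

For player j, contributing a unit is worthwhile iff 3.8 × (j's share) ≥ 1, i.e. iff j's share is at least 0.2632.
The only share above 0.2632 is Sam's 7/21, contributing 50; the remaining 6 contribute 0. Total contributed: 50.
Priya keeps 50 and receives 3.8 × 50 × 2/21 = 18.10 from the shared-resources pool, for a payoff of 68.10.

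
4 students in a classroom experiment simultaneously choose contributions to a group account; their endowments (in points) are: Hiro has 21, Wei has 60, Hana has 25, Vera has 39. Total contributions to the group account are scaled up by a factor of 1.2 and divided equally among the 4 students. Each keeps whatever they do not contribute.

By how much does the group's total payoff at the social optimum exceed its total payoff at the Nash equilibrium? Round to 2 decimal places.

29.00 points

The private return per contributed unit is 1.2/4 = 0.3000 < 1 for every player regardless of endowment, so the Nash equilibrium is zero contribution and the group total is Σ E_j = 21 + 60 + 25 + 39 = 145.
Each contributed unit returns 1.200 to the group, so the social optimum is full contribution by everyone: group total = 1.200 × 145 = 174.00.
Efficiency loss = (1.200 − 1) × 145 = 29.00.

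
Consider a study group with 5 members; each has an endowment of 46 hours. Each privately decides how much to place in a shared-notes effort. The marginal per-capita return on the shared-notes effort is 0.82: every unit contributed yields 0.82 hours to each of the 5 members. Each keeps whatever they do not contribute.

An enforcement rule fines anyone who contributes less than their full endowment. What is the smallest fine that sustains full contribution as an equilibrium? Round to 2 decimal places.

8.28 hours

Given the others contribute fully, the best deviation is to contribute 0 (any partial contribution still incurs the fine and gives up units whose private return 0.82 is below 1).
Deviating from 46 to 0 saves 46 hours but forfeits the deviator's share of the drop in the shared-notes effort: 0.82 × 46 = 37.72.
So the deviation gain is 46 − 37.72 = 8.28, and the fine must be at least 8.28 hours to wipe it out.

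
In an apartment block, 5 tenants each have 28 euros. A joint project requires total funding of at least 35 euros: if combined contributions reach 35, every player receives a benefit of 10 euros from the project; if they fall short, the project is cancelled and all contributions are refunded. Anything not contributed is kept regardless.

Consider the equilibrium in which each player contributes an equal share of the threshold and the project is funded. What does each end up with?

31 euros

Equal share of the threshold: 35/5 = 7.
At this profile no one gains by cutting their contribution: any cut drops the total below 35, the project is cancelled, contributions are refunded, and the deviator ends with 28, which is less than 28 − 7 + 10 = 31. Contributing more than 7 just wastes the excess. So contributing exactly 7 is a best response.
Each player's payoff: 28 − 7 + 10 = 31.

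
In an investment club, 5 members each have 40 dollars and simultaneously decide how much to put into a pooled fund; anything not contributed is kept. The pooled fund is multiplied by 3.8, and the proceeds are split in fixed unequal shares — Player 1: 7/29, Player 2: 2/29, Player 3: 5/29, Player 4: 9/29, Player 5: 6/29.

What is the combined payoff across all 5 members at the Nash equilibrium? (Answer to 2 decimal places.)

A player with share s gets back 3.8·s per unit contributed, so full contribution is dominant for anyone with s > 1/3.8 = 0.2632 and zero contribution is dominant for anyone below.
Only Player 4 (9/29) clears that bar, contributing 40; the remaining 4 contribute 0. Total contributed: 40.
The pooled fund pays out 3.8 × 40 = 152.00 in total (split across the unequal shares, but the aggregate is all that matters for the group sum).
The 4 free-riders keep 40 each, adding 160. Group total = 160 + 152.00 = 312.00.

312.00 dollars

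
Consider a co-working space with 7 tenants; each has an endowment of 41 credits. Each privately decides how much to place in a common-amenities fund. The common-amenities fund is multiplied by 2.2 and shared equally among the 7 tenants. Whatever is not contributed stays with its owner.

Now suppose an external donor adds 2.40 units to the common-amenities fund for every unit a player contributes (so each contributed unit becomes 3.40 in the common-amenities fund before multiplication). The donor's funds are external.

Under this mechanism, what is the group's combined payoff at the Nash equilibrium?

Under the mechanism each unit contributed yields 2.2 × 3.40 / 7 = 1.0686 back to its contributor per unit of net cost, which exceeds 1, making full contribution the dominant choice for everyone.
So the Nash equilibrium is full contribution by all 7; the group earns 2.2 × 3.40 × 287 = 2146.76.

2146.76 credits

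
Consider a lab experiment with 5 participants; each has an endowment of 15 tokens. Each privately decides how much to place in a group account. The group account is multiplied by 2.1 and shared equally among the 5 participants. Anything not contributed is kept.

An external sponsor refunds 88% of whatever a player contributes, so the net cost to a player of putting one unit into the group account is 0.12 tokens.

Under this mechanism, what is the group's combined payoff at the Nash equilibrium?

223.50 tokens

Under the mechanism each unit contributed yields (2.1/5) / 0.12 = 3.5000 back to its contributor per unit of net cost, which exceeds 1, making full contribution the dominant choice for everyone.
At the Nash equilibrium everyone contributes 15. Group total payoff = 5 × (15 × 0.88 + 2.1 × 15) = 223.50.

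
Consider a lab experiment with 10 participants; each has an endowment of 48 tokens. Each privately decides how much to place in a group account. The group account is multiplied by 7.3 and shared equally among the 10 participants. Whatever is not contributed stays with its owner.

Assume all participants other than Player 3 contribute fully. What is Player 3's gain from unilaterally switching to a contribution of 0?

12.96 tokens

Switching from a contribution of 48 to 0 lets Player 3 keep an extra 48 tokens, but lowers the group account by 48, which costs Player 3 their own share of that drop: 7.3/10 × 48 = 35.04.
Net gain = 48 − 35.04 = 12.96. The private return per contributed unit (0.7300) is below 1, so free-riding is indeed the best response regardless of what the others do.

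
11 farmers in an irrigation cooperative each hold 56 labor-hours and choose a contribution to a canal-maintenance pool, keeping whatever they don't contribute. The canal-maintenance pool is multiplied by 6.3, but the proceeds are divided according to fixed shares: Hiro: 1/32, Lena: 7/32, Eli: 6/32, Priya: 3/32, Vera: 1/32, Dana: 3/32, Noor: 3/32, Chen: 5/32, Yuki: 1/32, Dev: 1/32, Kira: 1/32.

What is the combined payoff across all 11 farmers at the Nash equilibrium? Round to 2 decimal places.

1209.60 labor-hours

A player with share s gets back 6.3·s per unit contributed, so full contribution is dominant for anyone with s > 1/6.3 = 0.1587 and zero contribution is dominant for anyone below.
Lena and Eli are above the threshold, contributing 56 each; the remaining 9 contribute 0. Total contributed: 112.
The canal-maintenance pool pays out 6.3 × 112 = 705.60 in total (split across the unequal shares, but the aggregate is all that matters for the group sum).
The 9 free-riders keep 56 each, adding 504. Group total = 504 + 705.60 = 1209.60.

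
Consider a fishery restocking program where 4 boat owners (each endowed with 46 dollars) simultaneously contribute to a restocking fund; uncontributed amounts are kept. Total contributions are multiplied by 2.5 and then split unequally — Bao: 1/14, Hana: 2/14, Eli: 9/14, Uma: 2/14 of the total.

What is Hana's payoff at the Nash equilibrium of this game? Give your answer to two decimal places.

A player with share s gets back 2.5·s per unit contributed, so full contribution is dominant for anyone with s > 1/2.5 = 0.4000 and zero contribution is dominant for anyone below.
The only share above 0.4000 is Eli's 9/14, contributing 46; the remaining 3 contribute 0. Total contributed: 46.
Hana keeps 46 and receives 2.5 × 46 × 2/14 = 16.43 from the restocking fund, for a payoff of 62.43.

62.43 dollars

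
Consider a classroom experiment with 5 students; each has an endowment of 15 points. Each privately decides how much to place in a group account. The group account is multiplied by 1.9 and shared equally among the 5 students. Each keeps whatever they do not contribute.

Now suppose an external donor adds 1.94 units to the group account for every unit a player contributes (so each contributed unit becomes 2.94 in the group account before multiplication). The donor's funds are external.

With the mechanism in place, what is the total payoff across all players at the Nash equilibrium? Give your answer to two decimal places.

With the mechanism, a contributed unit returns 1.9 × 2.94 / 5 = 1.1172 per unit of net cost to the contributor — now above 1 — so contributing fully is weakly dominant for every player.
So the Nash equilibrium is full contribution by all 5; the group earns 1.9 × 2.94 × 75 = 418.95.

418.95 points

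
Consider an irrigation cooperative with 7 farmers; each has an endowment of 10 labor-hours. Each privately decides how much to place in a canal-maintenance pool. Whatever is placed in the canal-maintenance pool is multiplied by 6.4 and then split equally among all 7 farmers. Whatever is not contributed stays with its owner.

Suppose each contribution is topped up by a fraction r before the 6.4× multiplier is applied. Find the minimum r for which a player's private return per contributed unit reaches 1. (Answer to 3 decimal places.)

With matching at rate r, one contributed unit becomes (1 + r) in the canal-maintenance pool and returns 6.4 × (1 + r) / 7 to the contributor.
Setting this equal to 1: 1 + r = 7/6.4 = 1.0938.
So the minimum matching rate is r = 1.0938 − 1 = 0.094.

0.094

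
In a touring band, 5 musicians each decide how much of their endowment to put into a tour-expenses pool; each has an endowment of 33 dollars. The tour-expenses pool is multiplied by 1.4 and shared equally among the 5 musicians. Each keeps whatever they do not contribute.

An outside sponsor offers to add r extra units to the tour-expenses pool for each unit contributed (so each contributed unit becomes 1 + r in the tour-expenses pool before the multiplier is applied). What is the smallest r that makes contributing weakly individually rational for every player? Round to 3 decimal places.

With matching at rate r, one contributed unit becomes (1 + r) in the tour-expenses pool and returns 1.4 × (1 + r) / 5 to the contributor.
Setting this equal to 1: 1 + r = 5/1.4 = 3.5714.
So the minimum matching rate is r = 3.5714 − 1 = 2.571.

2.571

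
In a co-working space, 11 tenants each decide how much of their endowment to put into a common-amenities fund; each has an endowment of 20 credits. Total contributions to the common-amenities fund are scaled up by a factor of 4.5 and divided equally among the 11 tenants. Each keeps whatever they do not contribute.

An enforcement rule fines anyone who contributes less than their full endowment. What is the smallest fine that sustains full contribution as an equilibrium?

11.82 credits

Given the others contribute fully, the best deviation is to contribute 0 (any partial contribution still incurs the fine and gives up units whose private return 0.4091 is below 1).
Deviating from 20 to 0 saves 20 credits but forfeits the deviator's share of the drop in the common-amenities fund: 4.5/11 × 20 = 8.18.
So the deviation gain is 20 − 8.18 = 11.82, and the fine must be at least 11.82 credits to wipe it out.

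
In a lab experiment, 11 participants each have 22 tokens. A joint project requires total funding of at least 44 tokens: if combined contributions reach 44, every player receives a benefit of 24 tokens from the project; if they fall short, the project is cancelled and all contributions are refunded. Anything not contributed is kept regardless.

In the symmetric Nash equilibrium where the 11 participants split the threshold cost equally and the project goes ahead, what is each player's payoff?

Equal share of the threshold: 44/11 = 4.
At this profile no one gains by cutting their contribution: any cut drops the total below 44, the project is cancelled, contributions are refunded, and the deviator ends with 22, which is less than 22 − 4 + 24 = 42. Contributing more than 4 just wastes the excess. So contributing exactly 4 is a best response.
Each player's payoff: 22 − 4 + 24 = 42.

42 tokens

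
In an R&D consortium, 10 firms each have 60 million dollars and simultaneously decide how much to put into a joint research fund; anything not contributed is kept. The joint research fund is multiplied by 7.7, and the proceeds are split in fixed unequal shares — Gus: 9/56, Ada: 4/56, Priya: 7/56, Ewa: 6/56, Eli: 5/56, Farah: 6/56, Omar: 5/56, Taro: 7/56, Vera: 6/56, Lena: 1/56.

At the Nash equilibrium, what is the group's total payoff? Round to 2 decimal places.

1002.00 million dollars

For player j, contributing a unit is worthwhile iff 7.7 × (j's share) ≥ 1, i.e. iff j's share is at least 0.1299.
Only Gus (9/56) clears that bar, contributing 60; the remaining 9 contribute 0. Total contributed: 60.
The joint research fund pays out 7.7 × 60 = 462.00 in total (split across the unequal shares, but the aggregate is all that matters for the group sum).
The 9 free-riders keep 60 each, adding 540. Group total = 540 + 462.00 = 1002.00.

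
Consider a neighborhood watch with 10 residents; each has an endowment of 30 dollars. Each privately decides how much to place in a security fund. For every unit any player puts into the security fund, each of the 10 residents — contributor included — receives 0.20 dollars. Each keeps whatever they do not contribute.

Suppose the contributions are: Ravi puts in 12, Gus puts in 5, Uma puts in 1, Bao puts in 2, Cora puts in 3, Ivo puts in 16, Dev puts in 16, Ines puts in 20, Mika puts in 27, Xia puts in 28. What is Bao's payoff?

Total contributed: 12 + 5 + 1 + 2 + 3 + 16 + 16 + 20 + 27 + 28 = 130.
Each receives 0.20 × 130 = 26.00 from the security fund.
Bao keeps 30 − 2 = 28, so Bao's payoff is 28 + 26.00 = 54.00.

54.00 dollars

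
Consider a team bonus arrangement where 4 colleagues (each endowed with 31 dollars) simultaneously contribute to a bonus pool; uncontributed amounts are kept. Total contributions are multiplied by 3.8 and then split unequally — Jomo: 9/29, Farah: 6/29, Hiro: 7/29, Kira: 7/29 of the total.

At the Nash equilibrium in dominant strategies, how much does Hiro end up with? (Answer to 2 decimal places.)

59.43 dollars

A player with share s gets back 3.8·s per unit contributed, so full contribution is dominant for anyone with s > 1/3.8 = 0.2632 and zero contribution is dominant for anyone below.
The only share above 0.2632 is Jomo's 9/29, contributing 31; the remaining 3 contribute 0. Total contributed: 31.
Hiro keeps 31 and receives 3.8 × 31 × 7/29 = 28.43 from the bonus pool, for a payoff of 59.43.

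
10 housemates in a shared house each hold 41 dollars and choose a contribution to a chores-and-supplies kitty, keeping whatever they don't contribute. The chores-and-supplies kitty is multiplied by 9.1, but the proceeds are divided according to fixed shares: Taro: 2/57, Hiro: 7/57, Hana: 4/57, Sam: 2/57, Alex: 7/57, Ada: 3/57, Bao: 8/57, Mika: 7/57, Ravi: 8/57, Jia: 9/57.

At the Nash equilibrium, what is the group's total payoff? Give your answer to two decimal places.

Player j's private return per contributed unit is 9.1 × (j's share). Contributing is weakly dominant for j when that share is at least 1/9.1 = 0.1099, and contributing 0 is dominant otherwise.
Hiro, Alex, Bao, Mika, Ravi and Jia clear that bar, contributing 41 each; the remaining 4 contribute 0. Total contributed: 246.
The chores-and-supplies kitty pays out 9.1 × 246 = 2238.60 in total (split across the unequal shares, but the aggregate is all that matters for the group sum).
The 4 free-riders keep 41 each, adding 164. Group total = 164 + 2238.60 = 2402.60.

2402.60 dollars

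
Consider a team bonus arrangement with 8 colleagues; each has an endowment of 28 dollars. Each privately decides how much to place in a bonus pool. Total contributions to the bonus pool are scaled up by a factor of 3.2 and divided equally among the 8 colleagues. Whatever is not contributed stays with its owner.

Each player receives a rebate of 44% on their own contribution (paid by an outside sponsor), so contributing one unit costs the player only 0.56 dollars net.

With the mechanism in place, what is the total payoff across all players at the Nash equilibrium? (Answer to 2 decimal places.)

The effective private return is (3.2/8) / 0.56 = 0.7143, which is still under 1, so the mechanism doesn't change anyone's dominant strategy: zero contribution.
Everyone keeps their endowment and the group total is 8 × 28 = 224.

224.00 dollars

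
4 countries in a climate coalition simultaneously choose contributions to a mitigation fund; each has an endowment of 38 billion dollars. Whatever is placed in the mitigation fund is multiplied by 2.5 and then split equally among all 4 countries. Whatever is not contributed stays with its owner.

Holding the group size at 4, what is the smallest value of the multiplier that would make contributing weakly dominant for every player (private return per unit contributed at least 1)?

A contributed unit returns (multiplier)/4 to its contributor.
This reaches 1 exactly when the multiplier is 4.

4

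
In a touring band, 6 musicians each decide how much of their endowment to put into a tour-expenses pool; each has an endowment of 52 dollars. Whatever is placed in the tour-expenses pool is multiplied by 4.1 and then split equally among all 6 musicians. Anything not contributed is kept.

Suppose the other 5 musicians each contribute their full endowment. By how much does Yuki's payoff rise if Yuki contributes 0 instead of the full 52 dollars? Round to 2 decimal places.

Switching from a contribution of 52 to 0 lets Yuki keep an extra 52 dollars, but lowers the tour-expenses pool by 52, which costs Yuki their own share of that drop: 4.1/6 × 52 = 35.53.
Net gain = 52 − 35.53 = 16.47. The private return per contributed unit (0.6833) is below 1, so free-riding is indeed the best response regardless of what the others do.

16.47 dollars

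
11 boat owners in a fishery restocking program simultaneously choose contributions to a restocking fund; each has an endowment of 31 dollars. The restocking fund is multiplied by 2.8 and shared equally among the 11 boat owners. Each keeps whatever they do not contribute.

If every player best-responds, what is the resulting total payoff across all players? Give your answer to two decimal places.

341.00 dollars

Each contributed unit returns 2.8/11 = 0.2545 to its contributor — below 1 — so contributing 0 is dominant for every player. At the Nash equilibrium everyone keeps their 31, and the group total is 11 × 31 = 341.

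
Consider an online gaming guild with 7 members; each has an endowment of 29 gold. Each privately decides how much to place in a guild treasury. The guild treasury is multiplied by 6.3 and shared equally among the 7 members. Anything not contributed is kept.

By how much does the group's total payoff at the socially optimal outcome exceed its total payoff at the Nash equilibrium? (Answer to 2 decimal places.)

1075.90 gold

Each contributed unit returns 6.3/7 = 0.9000 to its contributor — below 1 — so contributing 0 is dominant for every player. At the Nash equilibrium everyone keeps their 29, and the group total is 7 × 29 = 203.
Each contributed unit returns 6.300 to the group as a whole (0.9000 to each of 7 players), which exceeds 1, so the social optimum is full contribution: group total = 6.300 × 203 = 1278.90.
Efficiency loss = 1278.90 − 203 = 1075.90.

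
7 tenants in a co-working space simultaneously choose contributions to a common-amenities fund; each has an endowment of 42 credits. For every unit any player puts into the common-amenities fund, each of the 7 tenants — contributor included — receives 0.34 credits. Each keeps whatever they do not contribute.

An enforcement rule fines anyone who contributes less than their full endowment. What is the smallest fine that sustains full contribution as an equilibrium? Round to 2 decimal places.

27.72 credits

Given the others contribute fully, the best deviation is to contribute 0 (any partial contribution still incurs the fine and gives up units whose private return 0.34 is below 1).
Deviating from 42 to 0 saves 42 credits but forfeits the deviator's share of the drop in the common-amenities fund: 0.34 × 42 = 14.28.
So the deviation gain is 42 − 14.28 = 27.72, and the fine must be at least 27.72 credits to wipe it out.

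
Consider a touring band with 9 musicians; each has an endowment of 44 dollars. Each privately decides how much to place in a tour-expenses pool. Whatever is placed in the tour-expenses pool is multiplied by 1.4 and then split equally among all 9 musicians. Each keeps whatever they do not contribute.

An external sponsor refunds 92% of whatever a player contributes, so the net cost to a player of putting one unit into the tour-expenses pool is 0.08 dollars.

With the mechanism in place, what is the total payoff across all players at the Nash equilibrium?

918.72 dollars

With the mechanism, a contributed unit returns (1.4/9) / 0.08 = 1.9444 per unit of net cost to the contributor — now above 1 — so contributing fully is weakly dominant for every player.
So the Nash equilibrium is full contribution by all 9; the group earns 9 × (44 × 0.92 + 1.4 × 44) = 918.72.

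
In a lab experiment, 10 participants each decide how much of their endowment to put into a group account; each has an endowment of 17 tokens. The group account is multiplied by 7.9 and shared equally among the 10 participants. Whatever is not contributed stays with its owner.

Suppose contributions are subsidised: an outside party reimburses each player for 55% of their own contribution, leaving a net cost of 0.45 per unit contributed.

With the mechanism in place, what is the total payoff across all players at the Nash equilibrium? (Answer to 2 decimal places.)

1436.50 tokens

The effective private return per unit is now (7.9/10) / 0.45 = 1.7556 > 1, so every player's dominant strategy flips to full contribution.
So the Nash equilibrium is full contribution by all 10; the group earns 10 × (17 × 0.55 + 7.9 × 17) = 1436.50.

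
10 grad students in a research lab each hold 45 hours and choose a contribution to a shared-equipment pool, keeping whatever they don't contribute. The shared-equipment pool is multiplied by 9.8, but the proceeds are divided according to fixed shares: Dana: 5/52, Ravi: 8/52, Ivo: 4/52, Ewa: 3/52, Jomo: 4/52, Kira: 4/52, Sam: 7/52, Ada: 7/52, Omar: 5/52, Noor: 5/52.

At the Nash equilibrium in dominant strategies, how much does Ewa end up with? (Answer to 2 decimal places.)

121.33 hours

Player j's private return per contributed unit is 9.8 × (j's share). Contributing is weakly dominant for j when that share is at least 1/9.8 = 0.1020, and contributing 0 is dominant otherwise.
The shares above 0.1020 belong to Ravi, Sam and Ada, contributing 45 each; the remaining 7 contribute 0. Total contributed: 135.
Ewa keeps 45 and receives 9.8 × 135 × 3/52 = 76.33 from the shared-equipment pool, for a payoff of 121.33.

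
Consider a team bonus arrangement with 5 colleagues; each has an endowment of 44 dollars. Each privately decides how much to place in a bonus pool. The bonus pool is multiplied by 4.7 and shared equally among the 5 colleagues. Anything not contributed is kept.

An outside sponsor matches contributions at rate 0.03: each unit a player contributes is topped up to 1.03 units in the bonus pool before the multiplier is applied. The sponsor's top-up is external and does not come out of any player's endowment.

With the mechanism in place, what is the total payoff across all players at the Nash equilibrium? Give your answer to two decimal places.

Even with the mechanism, each unit contributed returns only 4.7 × 1.03 / 5 = 0.9682 per unit of net cost, so contributing nothing is still dominant.
At the Nash equilibrium no one contributes; group total payoff = 5 × 44 = 220.

220.00 dollars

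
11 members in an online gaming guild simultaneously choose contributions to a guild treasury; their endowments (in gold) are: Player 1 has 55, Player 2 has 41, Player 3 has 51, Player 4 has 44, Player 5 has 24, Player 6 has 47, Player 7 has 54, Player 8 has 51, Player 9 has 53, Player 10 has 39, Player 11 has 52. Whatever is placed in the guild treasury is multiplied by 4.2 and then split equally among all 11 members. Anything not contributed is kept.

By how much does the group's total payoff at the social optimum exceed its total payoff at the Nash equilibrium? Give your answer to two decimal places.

1635.20 gold

The private return per contributed unit is 4.2/11 = 0.3818 < 1 for every player regardless of endowment, so the Nash equilibrium is zero contribution and the group total is Σ E_j = 55 + 41 + 51 + 44 + 24 + 47 + 54 + 51 + 53 + 39 + 52 = 511.
Each contributed unit returns 4.200 to the group, so the social optimum is full contribution by everyone: group total = 4.200 × 511 = 2146.20.
Efficiency loss = (4.200 − 1) × 511 = 1635.20.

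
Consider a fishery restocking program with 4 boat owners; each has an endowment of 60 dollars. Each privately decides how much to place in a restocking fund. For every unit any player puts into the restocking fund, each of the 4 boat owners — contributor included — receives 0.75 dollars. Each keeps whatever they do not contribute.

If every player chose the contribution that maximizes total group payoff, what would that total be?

Each contributed unit returns 3.000 to the group as a whole (0.75 to each of 4 players), which exceeds 1, so the social optimum is full contribution: group total = 3.000 × 240 = 720.00.

720.00 dollars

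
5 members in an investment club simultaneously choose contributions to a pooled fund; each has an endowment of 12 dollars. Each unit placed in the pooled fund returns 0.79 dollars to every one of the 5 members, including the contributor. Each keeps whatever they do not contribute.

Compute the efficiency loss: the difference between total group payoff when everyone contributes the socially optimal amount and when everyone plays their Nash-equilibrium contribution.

177.00 dollars

The private return per contributed unit is 0.79 < 1, so contributing 0 is dominant for every player. At the Nash equilibrium everyone keeps their 12, and the group total is 5 × 12 = 60.
Each contributed unit returns 3.950 to the group as a whole (0.79 to each of 5 players), which exceeds 1, so the social optimum is full contribution: group total = 3.950 × 60 = 237.00.
Efficiency loss = 237.00 − 60 = 177.00.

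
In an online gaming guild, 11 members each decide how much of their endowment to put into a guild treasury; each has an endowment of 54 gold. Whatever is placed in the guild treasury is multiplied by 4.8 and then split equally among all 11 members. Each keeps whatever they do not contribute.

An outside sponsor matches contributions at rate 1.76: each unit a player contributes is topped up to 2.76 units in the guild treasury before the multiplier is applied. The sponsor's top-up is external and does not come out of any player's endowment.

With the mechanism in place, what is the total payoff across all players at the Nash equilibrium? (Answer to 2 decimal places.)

7869.31 gold

The effective private return per unit is now 4.8 × 2.76 / 11 = 1.2044 > 1, so every player's dominant strategy flips to full contribution.
At the Nash equilibrium everyone contributes 54. Group total payoff = 4.8 × 2.76 × 594 = 7869.31.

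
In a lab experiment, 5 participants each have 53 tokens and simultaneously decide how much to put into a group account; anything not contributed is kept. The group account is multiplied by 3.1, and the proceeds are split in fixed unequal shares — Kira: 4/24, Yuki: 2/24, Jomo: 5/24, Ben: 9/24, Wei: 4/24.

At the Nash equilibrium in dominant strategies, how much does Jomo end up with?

87.23 tokens

Player j's private return per contributed unit is 3.1 × (j's share). Contributing is weakly dominant for j when that share is at least 1/3.1 = 0.3226, and contributing 0 is dominant otherwise.
Only Ben (9/24) clears that bar, contributing 53; the remaining 4 contribute 0. Total contributed: 53.
Jomo keeps 53 and receives 3.1 × 53 × 5/24 = 34.23 from the group account, for a payoff of 87.23.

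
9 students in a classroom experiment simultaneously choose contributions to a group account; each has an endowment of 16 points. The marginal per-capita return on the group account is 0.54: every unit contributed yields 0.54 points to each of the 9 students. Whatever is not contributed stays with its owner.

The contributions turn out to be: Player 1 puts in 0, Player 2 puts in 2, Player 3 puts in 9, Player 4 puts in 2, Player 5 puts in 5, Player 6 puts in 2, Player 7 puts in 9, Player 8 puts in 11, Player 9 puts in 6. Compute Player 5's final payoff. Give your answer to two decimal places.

35.84 points

Total contributed: 0 + 2 + 9 + 2 + 5 + 2 + 9 + 11 + 6 = 46.
Each receives 0.54 × 46 = 24.84 from the group account.
Player 5 keeps 16 − 5 = 11, so Player 5's payoff is 11 + 24.84 = 35.84.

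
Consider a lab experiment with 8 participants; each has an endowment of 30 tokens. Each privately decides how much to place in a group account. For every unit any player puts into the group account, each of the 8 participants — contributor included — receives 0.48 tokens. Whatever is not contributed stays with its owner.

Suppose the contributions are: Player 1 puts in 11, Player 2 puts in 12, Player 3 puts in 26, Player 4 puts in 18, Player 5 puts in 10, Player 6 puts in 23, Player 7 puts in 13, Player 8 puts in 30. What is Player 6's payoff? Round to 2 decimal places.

Total contributed: 11 + 12 + 26 + 18 + 10 + 23 + 13 + 30 = 143.
Each receives 0.48 × 143 = 68.64 from the group account.
Player 6 keeps 30 − 23 = 7, so Player 6's payoff is 7 + 68.64 = 75.64.

75.64 tokens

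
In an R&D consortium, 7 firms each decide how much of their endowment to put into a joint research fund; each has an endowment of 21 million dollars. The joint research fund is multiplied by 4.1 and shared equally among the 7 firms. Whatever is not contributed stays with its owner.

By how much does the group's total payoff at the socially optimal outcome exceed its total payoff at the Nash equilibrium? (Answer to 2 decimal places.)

Each contributed unit returns 4.1/7 = 0.5857 to its contributor — below 1 — so contributing 0 is dominant for every player. At the Nash equilibrium everyone keeps their 21, and the group total is 7 × 21 = 147.
Each contributed unit returns 4.100 to the group as a whole (0.5857 to each of 7 players), which exceeds 1, so the social optimum is full contribution: group total = 4.100 × 147 = 602.70.
Efficiency loss = 602.70 − 147 = 455.70.

455.70 million dollars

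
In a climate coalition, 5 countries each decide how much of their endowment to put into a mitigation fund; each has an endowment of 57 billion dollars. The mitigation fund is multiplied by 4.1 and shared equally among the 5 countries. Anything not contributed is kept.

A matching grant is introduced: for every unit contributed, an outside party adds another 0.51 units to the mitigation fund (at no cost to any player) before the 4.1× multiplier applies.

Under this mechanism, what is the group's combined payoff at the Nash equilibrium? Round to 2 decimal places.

Under the mechanism each unit contributed yields 4.1 × 1.51 / 5 = 1.2382 back to its contributor per unit of net cost, which exceeds 1, making full contribution the dominant choice for everyone.
At the Nash equilibrium everyone contributes 57. Group total payoff = 4.1 × 1.51 × 285 = 1764.44.

1764.44 billion dollars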